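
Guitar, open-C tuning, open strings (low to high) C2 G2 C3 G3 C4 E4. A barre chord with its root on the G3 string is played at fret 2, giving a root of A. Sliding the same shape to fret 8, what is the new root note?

Moving from fret 2 to fret 8 shifts the root by 6 semitones.
A up 6 semitones is D#.

D#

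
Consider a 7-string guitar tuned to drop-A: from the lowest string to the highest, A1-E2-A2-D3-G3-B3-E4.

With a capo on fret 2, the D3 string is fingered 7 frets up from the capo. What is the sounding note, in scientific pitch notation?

The capo raises the open D3 by 2 semitones to E3; fretting 7 more gives D3 + 2 + 7 = D3 + 9 semitones = B3.

B3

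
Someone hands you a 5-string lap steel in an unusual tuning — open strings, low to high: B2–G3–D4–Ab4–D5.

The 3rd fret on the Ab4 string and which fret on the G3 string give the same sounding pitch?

Ab4 at fret 3 is Ab4 + 3 semitones = B4.
The open G3 string is 13 semitones below the open Ab4, so the same pitch on the G3 string lies at fret 3 + 13 = 16.

16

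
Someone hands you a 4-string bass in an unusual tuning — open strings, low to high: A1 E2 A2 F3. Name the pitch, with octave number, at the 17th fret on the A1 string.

A1 is MIDI 33. Adding 17 gives 50, which is D3.

D3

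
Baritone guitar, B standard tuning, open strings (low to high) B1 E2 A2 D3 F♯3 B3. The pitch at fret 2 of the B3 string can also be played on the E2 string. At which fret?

B3 at fret 2 is B3 + 2 semitones = C♯4.
The open E2 string is 19 semitones below the open B3, so the same pitch on the E2 string lies at fret 2 + 19 = 21.

21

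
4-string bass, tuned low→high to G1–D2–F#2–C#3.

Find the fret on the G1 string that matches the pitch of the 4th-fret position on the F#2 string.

15

F#2 at fret 4 is F#2 + 4 semitones = A#2.
The open G1 string is 11 semitones below the open F#2, so the same pitch on the G1 string lies at fret 4 + 11 = 15.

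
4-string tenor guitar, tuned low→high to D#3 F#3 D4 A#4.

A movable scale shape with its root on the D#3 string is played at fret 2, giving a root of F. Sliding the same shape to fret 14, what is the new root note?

Moving from fret 2 to fret 14 shifts the root by 12 semitones.
F up 12 semitones is F.

F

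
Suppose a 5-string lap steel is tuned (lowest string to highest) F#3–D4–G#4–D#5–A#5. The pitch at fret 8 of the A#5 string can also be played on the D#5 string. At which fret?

15

A#5 at fret 8 is A#5 + 8 semitones = F#6.
The open D#5 string is 7 semitones below the open A#5, so the same pitch on the D#5 string lies at fret 8 + 7 = 15.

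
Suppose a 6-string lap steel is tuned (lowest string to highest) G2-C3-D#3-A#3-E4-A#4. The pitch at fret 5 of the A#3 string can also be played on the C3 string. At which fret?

15

Fret 5 on A#3 is MIDI 58 + 5 = 63 (D#4). On the C3 string (open MIDI 48), that pitch is 63 − 48 = fret 15.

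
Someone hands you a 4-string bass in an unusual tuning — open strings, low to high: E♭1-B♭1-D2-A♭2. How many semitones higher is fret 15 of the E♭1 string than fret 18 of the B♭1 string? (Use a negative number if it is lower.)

E♭1 at fret 15 → G♭2 (MIDI 42); B♭1 at fret 18 → E3 (MIDI 52).
42 − 52 = -10, so the two pitches are 10 semitones apart.

-10 semitones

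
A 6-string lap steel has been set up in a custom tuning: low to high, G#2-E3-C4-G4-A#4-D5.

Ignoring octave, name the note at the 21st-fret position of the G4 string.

The open G4 string plus 21 semitones: G–G#–A–A#–…–D–D#–E.

E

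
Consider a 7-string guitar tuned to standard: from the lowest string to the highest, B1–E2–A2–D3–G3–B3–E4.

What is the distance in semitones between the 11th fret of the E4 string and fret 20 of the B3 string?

4 semitones

E4 at fret 11 → D#5 (MIDI 75); B3 at fret 20 → G5 (MIDI 79).
75 − 79 = -4, so the two pitches are 4 semitones apart, with G5 the higher.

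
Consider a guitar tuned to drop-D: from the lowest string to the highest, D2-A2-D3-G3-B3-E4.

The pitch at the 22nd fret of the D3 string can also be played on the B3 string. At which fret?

13

Fret 22 on D3 is MIDI 50 + 22 = 72 (C5). On the B3 string (open MIDI 59), that pitch is 72 − 59 = fret 13.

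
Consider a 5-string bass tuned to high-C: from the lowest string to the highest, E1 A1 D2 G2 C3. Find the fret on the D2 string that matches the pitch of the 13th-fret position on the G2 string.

G2 at fret 13 is G2 + 13 semitones = G#3.
The open D2 string is 5 semitones below the open G2, so the same pitch on the D2 string lies at fret 13 + 5 = 18.

18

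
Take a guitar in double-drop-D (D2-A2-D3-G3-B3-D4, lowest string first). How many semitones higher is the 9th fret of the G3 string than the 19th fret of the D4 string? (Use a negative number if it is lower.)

-17 semitones

G3 at fret 9 → E4 (MIDI 64); D4 at fret 19 → A5 (MIDI 81).
64 − 81 = -17, so the two pitches are 17 semitones apart.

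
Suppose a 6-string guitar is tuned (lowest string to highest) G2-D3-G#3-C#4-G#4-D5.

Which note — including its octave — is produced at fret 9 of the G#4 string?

Each fret is one semitone, so G#4 + 9 = F5.

F5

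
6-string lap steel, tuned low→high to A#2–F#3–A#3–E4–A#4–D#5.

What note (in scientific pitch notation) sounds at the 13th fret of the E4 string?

F5

Each fret is one semitone, so E4 + 13 = F5.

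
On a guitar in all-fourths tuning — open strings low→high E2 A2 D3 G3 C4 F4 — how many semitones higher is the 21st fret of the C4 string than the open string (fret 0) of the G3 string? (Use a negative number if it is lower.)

26 semitones

C4 at fret 21 → A5 (MIDI 81); G3 at fret 0 → G3 (MIDI 55).
81 − 55 = 26, so the two pitches are 26 semitones apart.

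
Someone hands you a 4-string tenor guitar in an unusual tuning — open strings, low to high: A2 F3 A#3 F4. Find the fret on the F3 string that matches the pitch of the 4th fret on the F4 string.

16

F4 at fret 4 is F4 + 4 semitones = A4.
The open F3 string is 12 semitones below the open F4, so the same pitch on the F3 string lies at fret 4 + 12 = 16.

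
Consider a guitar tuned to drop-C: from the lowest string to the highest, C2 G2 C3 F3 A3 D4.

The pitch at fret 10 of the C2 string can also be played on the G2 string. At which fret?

3

C2 at fret 10 is C2 + 10 semitones = A#2.
The open G2 string is 7 semitones above the open C2, so the same pitch on the G2 string lies at fret 10 − 7 = 3.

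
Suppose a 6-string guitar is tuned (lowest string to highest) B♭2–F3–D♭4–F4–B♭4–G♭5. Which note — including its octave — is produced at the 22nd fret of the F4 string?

E♭6

The open F4 string plus 22 semitones: F–Gb–G–Ab–…–Db–D–Eb.
The walk passes from B into C 2 times, so the octave number goes from 4 to 6.
(Equivalently spelled D♯6.)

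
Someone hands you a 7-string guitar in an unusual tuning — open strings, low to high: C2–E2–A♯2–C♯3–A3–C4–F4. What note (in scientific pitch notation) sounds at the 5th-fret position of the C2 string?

C2 is MIDI 36. Adding 5 gives 41, which is F2.

F2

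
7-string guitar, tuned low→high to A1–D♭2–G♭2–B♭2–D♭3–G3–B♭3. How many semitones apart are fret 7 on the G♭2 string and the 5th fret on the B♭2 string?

G♭2 at fret 7 → D♭3 (MIDI 49); B♭2 at fret 5 → E♭3 (MIDI 51).
49 − 51 = -2, so the two pitches are 2 semitones apart, with E♭3 the higher.

2 semitones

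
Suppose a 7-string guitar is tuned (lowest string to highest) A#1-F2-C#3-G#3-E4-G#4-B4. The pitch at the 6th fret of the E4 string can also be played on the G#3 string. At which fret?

14

Fret 6 on E4 is MIDI 64 + 6 = 70 (A#4). On the G#3 string (open MIDI 56), that pitch is 70 − 56 = fret 14.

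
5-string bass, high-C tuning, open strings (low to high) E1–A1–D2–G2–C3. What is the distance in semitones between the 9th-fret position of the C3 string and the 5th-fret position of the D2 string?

14 semitones

C3 at fret 9 → A3 (MIDI 57); D2 at fret 5 → G2 (MIDI 43).
57 − 43 = 14, so the two pitches are 14 semitones apart, with A3 the higher.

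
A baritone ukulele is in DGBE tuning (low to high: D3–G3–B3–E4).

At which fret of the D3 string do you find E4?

E4 is 14 semitones above the open D3 (D–D#–E–F–…–D–D#–E), so it sits at fret 14.

14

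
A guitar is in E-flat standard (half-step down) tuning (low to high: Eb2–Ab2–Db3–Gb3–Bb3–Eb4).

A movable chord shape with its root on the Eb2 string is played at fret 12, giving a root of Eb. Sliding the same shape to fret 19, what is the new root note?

Moving from fret 12 to fret 19 shifts the root by 7 semitones.
Eb up 7 semitones is Bb.

Bb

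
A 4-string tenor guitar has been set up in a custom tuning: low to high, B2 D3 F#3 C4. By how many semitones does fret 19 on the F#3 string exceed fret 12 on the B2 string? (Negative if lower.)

F#3 at fret 19 → C#5 (MIDI 73); B2 at fret 12 → B3 (MIDI 59).
73 − 59 = 14, so the two pitches are 14 semitones apart.

14 semitones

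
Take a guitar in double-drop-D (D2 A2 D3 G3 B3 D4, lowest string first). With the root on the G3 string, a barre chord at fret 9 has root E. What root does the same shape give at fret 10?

Moving from fret 9 to fret 10 shifts the root by 1 semitone.
E up 1 semitone is F.

F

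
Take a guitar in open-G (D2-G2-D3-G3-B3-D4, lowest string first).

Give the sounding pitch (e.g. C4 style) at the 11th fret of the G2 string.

The open G2 string plus 11 semitones: G–G#–A–A#–…–E–F–F#.
The walk passes from B into C once, so the octave number goes from 2 to 3.
(Equivalently spelled G♭3.)

F♯3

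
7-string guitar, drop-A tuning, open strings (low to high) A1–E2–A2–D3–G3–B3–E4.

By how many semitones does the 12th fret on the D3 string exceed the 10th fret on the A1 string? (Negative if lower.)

19 semitones

D3 at fret 12 → D4 (MIDI 62); A1 at fret 10 → G2 (MIDI 43).
62 − 43 = 19, so the two pitches are 19 semitones apart.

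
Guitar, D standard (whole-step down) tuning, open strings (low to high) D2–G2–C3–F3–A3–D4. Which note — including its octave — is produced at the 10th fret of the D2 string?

C3

The open D2 string plus 10 semitones: D–D#–E–F–…–A#–B–C.
The walk passes from B into C once, so the octave number goes from 2 to 3.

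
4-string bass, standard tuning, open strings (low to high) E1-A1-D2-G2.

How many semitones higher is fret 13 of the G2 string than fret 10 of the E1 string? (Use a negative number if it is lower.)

G2 at fret 13 → G#3 (MIDI 56); E1 at fret 10 → D2 (MIDI 38).
56 − 38 = 18, so the two pitches are 18 semitones apart.

18 semitones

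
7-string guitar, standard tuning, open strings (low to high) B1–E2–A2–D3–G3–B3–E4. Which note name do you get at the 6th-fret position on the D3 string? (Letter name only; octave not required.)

D3 is MIDI 50. Adding 6 gives 56; 56 mod 12 = 8, i.e. G♯.
(Equivalently spelled A♭.)

G♯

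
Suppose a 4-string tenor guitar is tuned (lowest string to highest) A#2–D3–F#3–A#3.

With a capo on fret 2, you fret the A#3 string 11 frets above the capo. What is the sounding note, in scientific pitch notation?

The capo raises the open A#3 by 2 semitones to C4; fretting 11 more gives A#3 + 2 + 11 = A#3 + 13 semitones = B4.

B4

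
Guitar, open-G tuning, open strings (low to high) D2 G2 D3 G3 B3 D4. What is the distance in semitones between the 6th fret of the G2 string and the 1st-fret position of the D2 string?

G2 at fret 6 → C#3 (MIDI 49); D2 at fret 1 → D#2 (MIDI 39).
49 − 39 = 10, so the two pitches are 10 semitones apart, with C#3 the higher.

10 semitones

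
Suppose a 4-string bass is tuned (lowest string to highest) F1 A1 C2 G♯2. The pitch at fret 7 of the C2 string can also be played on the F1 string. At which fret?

C2 at fret 7 is C2 + 7 semitones = G2.
The open F1 string is 7 semitones below the open C2, so the same pitch on the F1 string lies at fret 7 + 7 = 14.

14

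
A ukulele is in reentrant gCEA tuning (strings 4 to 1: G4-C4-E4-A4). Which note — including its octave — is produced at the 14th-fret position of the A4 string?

Each fret is one semitone, so A4 + 14 = B5.

B5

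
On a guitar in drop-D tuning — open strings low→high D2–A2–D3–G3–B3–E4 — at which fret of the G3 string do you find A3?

2

A3 is 2 semitones above the open G3 (G–G#–A), so it sits at fret 2.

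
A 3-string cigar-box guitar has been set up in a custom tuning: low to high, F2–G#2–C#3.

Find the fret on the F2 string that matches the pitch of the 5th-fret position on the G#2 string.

Fret 5 on G#2 is MIDI 44 + 5 = 49 (C#3). On the F2 string (open MIDI 41), that pitch is 49 − 41 = fret 8.

8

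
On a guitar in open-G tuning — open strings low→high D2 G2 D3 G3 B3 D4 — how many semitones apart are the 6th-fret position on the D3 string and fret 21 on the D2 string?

D3 at fret 6 → G♯3 (MIDI 56); D2 at fret 21 → B3 (MIDI 59).
56 − 59 = -3, so the two pitches are 3 semitones apart, with B3 the higher.

3 semitones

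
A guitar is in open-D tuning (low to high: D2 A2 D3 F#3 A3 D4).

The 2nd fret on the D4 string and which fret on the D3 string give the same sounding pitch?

Fret 2 on D4 is MIDI 62 + 2 = 64 (E4). On the D3 string (open MIDI 50), that pitch is 64 − 50 = fret 14.

14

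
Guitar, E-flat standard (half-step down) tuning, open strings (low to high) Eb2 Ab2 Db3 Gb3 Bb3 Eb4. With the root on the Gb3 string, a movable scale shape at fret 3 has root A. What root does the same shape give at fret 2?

Ab

Moving from fret 3 to fret 2 shifts the root by -1 semitone.
A down 1 semitone is Ab.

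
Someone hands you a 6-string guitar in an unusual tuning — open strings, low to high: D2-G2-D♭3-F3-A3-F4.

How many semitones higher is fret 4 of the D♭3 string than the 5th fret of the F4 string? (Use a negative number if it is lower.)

D♭3 at fret 4 → F3 (MIDI 53); F4 at fret 5 → B♭4 (MIDI 70).
53 − 70 = -17, so the two pitches are 17 semitones apart.

-17 semitones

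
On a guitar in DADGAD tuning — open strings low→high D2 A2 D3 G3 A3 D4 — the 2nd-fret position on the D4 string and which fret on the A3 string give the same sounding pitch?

D4 at fret 2 is D4 + 2 semitones = E4.
The open A3 string is 5 semitones below the open D4, so the same pitch on the A3 string lies at fret 2 + 5 = 7.

7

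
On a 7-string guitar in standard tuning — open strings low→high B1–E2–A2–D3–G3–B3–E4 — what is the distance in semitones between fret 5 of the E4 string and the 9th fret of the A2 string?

E4 at fret 5 → A4 (MIDI 69); A2 at fret 9 → F♯3 (MIDI 54).
69 − 54 = 15, so the two pitches are 15 semitones apart, with A4 the higher.

15 semitones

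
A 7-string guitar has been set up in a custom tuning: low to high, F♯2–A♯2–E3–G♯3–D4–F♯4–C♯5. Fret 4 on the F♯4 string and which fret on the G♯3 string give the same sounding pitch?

F♯4 at fret 4 is F♯4 + 4 semitones = A♯4.
The open G♯3 string is 10 semitones below the open F♯4, so the same pitch on the G♯3 string lies at fret 4 + 10 = 14.

14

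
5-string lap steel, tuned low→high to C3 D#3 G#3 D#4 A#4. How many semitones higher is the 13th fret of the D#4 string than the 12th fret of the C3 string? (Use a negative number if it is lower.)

16 semitones

D#4 at fret 13 → E5 (MIDI 76); C3 at fret 12 → C4 (MIDI 60).
76 − 60 = 16, so the two pitches are 16 semitones apart.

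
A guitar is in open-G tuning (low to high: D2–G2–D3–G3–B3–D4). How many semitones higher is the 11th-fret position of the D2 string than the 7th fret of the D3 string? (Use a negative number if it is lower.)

-8 semitones

D2 at fret 11 → C#3 (MIDI 49); D3 at fret 7 → A3 (MIDI 57).
49 − 57 = -8, so the two pitches are 8 semitones apart.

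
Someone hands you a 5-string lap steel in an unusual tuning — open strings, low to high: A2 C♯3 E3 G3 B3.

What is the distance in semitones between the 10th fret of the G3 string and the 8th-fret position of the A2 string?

G3 at fret 10 → F4 (MIDI 65); A2 at fret 8 → F3 (MIDI 53).
65 − 53 = 12, so the two pitches are 12 semitones apart, with F4 the higher.

12 semitones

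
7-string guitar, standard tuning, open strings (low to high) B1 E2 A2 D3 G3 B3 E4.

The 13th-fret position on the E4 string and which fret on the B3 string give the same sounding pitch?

E4 at fret 13 is E4 + 13 semitones = F5.
The open B3 string is 5 semitones below the open E4, so the same pitch on the B3 string lies at fret 13 + 5 = 18.

18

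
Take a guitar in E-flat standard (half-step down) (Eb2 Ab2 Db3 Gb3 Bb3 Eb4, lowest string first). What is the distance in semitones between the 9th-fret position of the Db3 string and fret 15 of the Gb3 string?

11 semitones

Db3 at fret 9 → Bb3 (MIDI 58); Gb3 at fret 15 → A4 (MIDI 69).
58 − 69 = -11, so the two pitches are 11 semitones apart, with A4 the higher.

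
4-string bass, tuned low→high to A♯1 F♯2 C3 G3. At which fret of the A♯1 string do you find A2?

11

A2 is 11 semitones above the open A♯1 (A#–B–C–C#–…–G–G#–A), so it sits at fret 11.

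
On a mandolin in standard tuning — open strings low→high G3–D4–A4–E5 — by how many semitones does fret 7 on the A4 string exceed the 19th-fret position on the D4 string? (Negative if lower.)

-5 semitones

A4 at fret 7 → E5 (MIDI 76); D4 at fret 19 → A5 (MIDI 81).
76 − 81 = -5, so the two pitches are 5 semitones apart.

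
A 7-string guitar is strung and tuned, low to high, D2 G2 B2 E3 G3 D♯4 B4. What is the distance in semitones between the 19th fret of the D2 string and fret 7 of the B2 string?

D2 at fret 19 → A3 (MIDI 57); B2 at fret 7 → F♯3 (MIDI 54).
57 − 54 = 3, so the two pitches are 3 semitones apart, with A3 the higher.

3 semitones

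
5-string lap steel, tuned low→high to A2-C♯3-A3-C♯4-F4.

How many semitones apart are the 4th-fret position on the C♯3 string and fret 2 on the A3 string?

C♯3 at fret 4 → F3 (MIDI 53); A3 at fret 2 → B3 (MIDI 59).
53 − 59 = -6, so the two pitches are 6 semitones apart, with B3 the higher.

6 semitones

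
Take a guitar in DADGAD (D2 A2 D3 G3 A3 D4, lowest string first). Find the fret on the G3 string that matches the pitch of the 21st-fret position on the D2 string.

4

D2 at fret 21 is D2 + 21 semitones = B3.
The open G3 string is 17 semitones above the open D2, so the same pitch on the G3 string lies at fret 21 − 17 = 4.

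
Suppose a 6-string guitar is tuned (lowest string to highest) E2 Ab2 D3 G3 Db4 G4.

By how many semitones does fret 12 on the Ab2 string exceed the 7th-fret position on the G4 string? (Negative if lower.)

Ab2 at fret 12 → Ab3 (MIDI 56); G4 at fret 7 → D5 (MIDI 74).
56 − 74 = -18, so the two pitches are 18 semitones apart.

-18 semitones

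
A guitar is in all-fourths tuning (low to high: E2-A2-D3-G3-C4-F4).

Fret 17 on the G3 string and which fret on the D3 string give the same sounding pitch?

G3 at fret 17 is G3 + 17 semitones = C5.
The open D3 string is 5 semitones below the open G3, so the same pitch on the D3 string lies at fret 17 + 5 = 22.

22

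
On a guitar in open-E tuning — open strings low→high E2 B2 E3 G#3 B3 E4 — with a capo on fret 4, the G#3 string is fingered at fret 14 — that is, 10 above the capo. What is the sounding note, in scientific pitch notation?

A#4

The capo raises the open G#3 by 4 semitones to C4; fretting 10 more gives G#3 + 4 + 10 = G#3 + 14 semitones = A#4.
(Also written Bb.)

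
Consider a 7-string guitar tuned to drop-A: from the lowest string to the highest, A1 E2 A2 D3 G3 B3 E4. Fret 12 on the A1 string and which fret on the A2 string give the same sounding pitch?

0

Fret 12 on A1 is MIDI 33 + 12 = 45 (A2). On the A2 string (open MIDI 45), that pitch is 45 − 45 = fret 0.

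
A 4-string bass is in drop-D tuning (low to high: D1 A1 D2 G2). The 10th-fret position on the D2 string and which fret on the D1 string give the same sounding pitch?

D2 at fret 10 is D2 + 10 semitones = C3.
The open D1 string is 12 semitones below the open D2, so the same pitch on the D1 string lies at fret 10 + 12 = 22.

22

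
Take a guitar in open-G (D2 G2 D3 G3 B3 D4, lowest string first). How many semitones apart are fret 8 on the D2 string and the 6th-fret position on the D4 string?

22 semitones

D2 at fret 8 → A♯2 (MIDI 46); D4 at fret 6 → G♯4 (MIDI 68).
46 − 68 = -22, so the two pitches are 22 semitones apart, with G♯4 the higher.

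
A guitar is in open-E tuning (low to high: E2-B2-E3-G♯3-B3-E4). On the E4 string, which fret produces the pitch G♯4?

G♯4 is 4 semitones above the open E4 (E–F–F#–G–G#), so it sits at fret 4.

4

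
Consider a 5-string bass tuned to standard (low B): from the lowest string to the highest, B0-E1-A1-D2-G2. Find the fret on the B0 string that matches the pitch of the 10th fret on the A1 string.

Fret 10 on A1 is MIDI 33 + 10 = 43 (G2). On the B0 string (open MIDI 23), that pitch is 43 − 23 = fret 20.

20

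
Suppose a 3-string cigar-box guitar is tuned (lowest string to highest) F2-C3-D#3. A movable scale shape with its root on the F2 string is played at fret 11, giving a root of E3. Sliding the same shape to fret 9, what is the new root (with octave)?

D3

Moving from fret 11 to fret 9 shifts the root by -2 semitones.
E3 down 2 semitones is D3.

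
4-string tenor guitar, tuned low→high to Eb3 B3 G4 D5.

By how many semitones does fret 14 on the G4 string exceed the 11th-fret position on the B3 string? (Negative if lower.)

11 semitones

G4 at fret 14 → A5 (MIDI 81); B3 at fret 11 → Bb4 (MIDI 70).
81 − 70 = 11, so the two pitches are 11 semitones apart.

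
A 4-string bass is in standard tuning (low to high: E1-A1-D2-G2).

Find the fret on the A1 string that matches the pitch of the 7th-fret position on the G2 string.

17

G2 at fret 7 is G2 + 7 semitones = D3.
The open A1 string is 10 semitones below the open G2, so the same pitch on the A1 string lies at fret 7 + 10 = 17.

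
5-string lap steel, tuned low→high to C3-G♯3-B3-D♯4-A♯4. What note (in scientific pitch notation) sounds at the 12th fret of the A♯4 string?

The open A♯4 string plus 12 semitones: A#–B–C–C#–…–G#–A–A#.
The walk passes from B into C once, so the octave number goes from 4 to 5.
(Equivalently spelled B♭5.)

A♯5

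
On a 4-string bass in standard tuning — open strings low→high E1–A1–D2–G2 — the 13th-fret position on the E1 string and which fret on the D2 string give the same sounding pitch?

E1 at fret 13 is E1 + 13 semitones = F2.
The open D2 string is 10 semitones above the open E1, so the same pitch on the D2 string lies at fret 13 − 10 = 3.

3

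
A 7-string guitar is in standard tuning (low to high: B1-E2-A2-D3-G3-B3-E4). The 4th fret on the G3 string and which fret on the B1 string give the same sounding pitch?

G3 at fret 4 is G3 + 4 semitones = B3.
The open B1 string is 20 semitones below the open G3, so the same pitch on the B1 string lies at fret 4 + 20 = 24.

24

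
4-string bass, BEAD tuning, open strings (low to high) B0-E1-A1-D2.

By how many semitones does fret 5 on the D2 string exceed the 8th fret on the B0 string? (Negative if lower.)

D2 at fret 5 → G2 (MIDI 43); B0 at fret 8 → G1 (MIDI 31).
43 − 31 = 12, so the two pitches are 12 semitones apart.

12 semitones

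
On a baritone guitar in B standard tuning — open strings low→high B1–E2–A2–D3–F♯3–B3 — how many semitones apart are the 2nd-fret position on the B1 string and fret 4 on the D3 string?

B1 at fret 2 → C♯2 (MIDI 37); D3 at fret 4 → F♯3 (MIDI 54).
37 − 54 = -17, so the two pitches are 17 semitones apart, with F♯3 the higher.

17 semitones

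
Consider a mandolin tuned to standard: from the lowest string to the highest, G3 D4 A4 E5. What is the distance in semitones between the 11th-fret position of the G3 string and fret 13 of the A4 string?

G3 at fret 11 → F#4 (MIDI 66); A4 at fret 13 → A#5 (MIDI 82).
66 − 82 = -16, so the two pitches are 16 semitones apart, with A#5 the higher.

16 semitones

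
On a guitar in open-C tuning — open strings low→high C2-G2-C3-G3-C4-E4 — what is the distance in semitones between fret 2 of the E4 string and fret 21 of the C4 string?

15 semitones

E4 at fret 2 → F#4 (MIDI 66); C4 at fret 21 → A5 (MIDI 81).
66 − 81 = -15, so the two pitches are 15 semitones apart, with A5 the higher.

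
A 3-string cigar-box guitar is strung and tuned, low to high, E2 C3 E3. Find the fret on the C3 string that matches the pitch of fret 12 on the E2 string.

4

Fret 12 on E2 is MIDI 40 + 12 = 52 (E3). On the C3 string (open MIDI 48), that pitch is 52 − 48 = fret 4.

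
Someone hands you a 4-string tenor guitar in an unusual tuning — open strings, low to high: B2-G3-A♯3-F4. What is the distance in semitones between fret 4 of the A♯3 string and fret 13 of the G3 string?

6 semitones

A♯3 at fret 4 → D4 (MIDI 62); G3 at fret 13 → G♯4 (MIDI 68).
62 − 68 = -6, so the two pitches are 6 semitones apart, with G♯4 the higher.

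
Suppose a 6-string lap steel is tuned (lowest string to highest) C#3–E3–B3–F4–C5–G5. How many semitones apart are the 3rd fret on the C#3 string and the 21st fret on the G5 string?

C#3 at fret 3 → E3 (MIDI 52); G5 at fret 21 → E7 (MIDI 100).
52 − 100 = -48, so the two pitches are 48 semitones apart, with E7 the higher.

48 semitones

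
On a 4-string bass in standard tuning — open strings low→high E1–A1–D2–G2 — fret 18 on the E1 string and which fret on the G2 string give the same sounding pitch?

E1 at fret 18 is E1 + 18 semitones = A♯2.
The open G2 string is 15 semitones above the open E1, so the same pitch on the G2 string lies at fret 18 − 15 = 3.

3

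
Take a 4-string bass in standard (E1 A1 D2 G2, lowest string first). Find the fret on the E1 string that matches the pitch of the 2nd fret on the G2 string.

17

G2 at fret 2 is G2 + 2 semitones = A2.
The open E1 string is 15 semitones below the open G2, so the same pitch on the E1 string lies at fret 2 + 15 = 17.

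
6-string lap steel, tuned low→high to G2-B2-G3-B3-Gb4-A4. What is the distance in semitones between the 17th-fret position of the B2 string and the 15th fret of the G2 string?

B2 at fret 17 → E4 (MIDI 64); G2 at fret 15 → Bb3 (MIDI 58).
64 − 58 = 6, so the two pitches are 6 semitones apart, with E4 the higher.

6 semitones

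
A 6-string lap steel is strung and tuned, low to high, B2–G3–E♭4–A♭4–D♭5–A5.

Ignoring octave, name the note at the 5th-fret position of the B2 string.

Each fret is one semitone, so B2 + 5 = E.

E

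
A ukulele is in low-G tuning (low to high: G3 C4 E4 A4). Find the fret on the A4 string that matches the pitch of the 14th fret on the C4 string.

5

Fret 14 on C4 is MIDI 60 + 14 = 74 (D5). On the A4 string (open MIDI 69), that pitch is 74 − 69 = fret 5.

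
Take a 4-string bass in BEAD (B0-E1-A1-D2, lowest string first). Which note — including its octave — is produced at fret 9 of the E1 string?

C♯2

Each fret is one semitone, so E1 + 9 = C♯2.
(Equivalently spelled D♭2.)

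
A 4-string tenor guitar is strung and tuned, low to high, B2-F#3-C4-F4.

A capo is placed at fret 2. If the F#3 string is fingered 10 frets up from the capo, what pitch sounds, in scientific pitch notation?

The capo raises the open F#3 by 2 semitones to G#3; fretting 10 more gives F#3 + 2 + 10 = F#3 + 12 semitones = F#4.

F#4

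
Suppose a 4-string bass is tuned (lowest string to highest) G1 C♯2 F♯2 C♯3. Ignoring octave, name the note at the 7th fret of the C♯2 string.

C♯2 is MIDI 37. Adding 7 gives 44; 44 mod 12 = 8, i.e. G♯.

G♯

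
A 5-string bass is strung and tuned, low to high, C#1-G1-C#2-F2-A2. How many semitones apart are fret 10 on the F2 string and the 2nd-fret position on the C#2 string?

12 semitones

F2 at fret 10 → D#3 (MIDI 51); C#2 at fret 2 → D#2 (MIDI 39).
51 − 39 = 12, so the two pitches are 12 semitones apart, with D#3 the higher.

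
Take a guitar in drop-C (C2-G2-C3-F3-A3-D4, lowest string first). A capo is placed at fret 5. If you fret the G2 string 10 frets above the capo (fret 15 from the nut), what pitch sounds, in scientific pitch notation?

The capo raises the open G2 by 5 semitones to C3; fretting 10 more gives G2 + 5 + 10 = G2 + 15 semitones = A#3.

A#3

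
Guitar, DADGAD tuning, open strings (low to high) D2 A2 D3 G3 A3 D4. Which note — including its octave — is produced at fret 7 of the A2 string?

Each fret is one semitone, so A2 + 7 = E3.

E3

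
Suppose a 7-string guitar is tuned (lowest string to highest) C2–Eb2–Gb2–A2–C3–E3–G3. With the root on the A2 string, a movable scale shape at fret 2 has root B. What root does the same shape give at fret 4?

Moving from fret 2 to fret 4 shifts the root by 2 semitones.
B up 2 semitones is Db.

Db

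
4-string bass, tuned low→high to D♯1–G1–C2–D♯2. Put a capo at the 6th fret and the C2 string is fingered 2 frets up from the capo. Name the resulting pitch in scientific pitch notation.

G♯2

The capo raises the open C2 by 6 semitones to F♯2; fretting 2 more gives C2 + 6 + 2 = C2 + 8 semitones = G♯2.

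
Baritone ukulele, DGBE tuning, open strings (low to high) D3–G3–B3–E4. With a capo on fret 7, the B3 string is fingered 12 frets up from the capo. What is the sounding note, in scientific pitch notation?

The capo raises the open B3 by 7 semitones to F#4; fretting 12 more gives B3 + 7 + 12 = B3 + 19 semitones = F#5.

F#5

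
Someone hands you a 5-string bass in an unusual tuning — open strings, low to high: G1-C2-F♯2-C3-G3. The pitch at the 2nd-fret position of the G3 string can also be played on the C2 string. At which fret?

21

Fret 2 on G3 is MIDI 55 + 2 = 57 (A3). On the C2 string (open MIDI 36), that pitch is 57 − 36 = fret 21.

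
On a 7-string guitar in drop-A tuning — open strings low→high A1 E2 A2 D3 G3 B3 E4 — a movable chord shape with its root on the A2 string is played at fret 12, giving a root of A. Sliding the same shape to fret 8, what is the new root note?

Moving from fret 12 to fret 8 shifts the root by -4 semitones.
A down 4 semitones is F.

F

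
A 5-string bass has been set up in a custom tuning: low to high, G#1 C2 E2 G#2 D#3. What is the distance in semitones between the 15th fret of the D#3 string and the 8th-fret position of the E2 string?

18 semitones

D#3 at fret 15 → F#4 (MIDI 66); E2 at fret 8 → C3 (MIDI 48).
66 − 48 = 18, so the two pitches are 18 semitones apart, with F#4 the higher.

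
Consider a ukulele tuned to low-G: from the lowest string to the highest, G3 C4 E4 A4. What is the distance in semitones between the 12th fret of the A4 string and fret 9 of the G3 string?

17 semitones

A4 at fret 12 → A5 (MIDI 81); G3 at fret 9 → E4 (MIDI 64).
81 − 64 = 17, so the two pitches are 17 semitones apart, with A5 the higher.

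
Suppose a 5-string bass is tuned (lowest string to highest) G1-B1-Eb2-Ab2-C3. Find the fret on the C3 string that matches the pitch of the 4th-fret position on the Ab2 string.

0

Ab2 at fret 4 is Ab2 + 4 semitones = C3.
The open C3 string is 4 semitones above the open Ab2, so the same pitch on the C3 string lies at fret 4 − 4 = 0.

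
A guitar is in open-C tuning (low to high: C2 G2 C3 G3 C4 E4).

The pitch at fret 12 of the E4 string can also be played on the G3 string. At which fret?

21

E4 at fret 12 is E4 + 12 semitones = E5.
The open G3 string is 9 semitones below the open E4, so the same pitch on the G3 string lies at fret 12 + 9 = 21.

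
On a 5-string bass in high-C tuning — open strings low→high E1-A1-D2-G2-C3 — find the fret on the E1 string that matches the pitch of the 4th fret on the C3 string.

24

C3 at fret 4 is C3 + 4 semitones = E3.
The open E1 string is 20 semitones below the open C3, so the same pitch on the E1 string lies at fret 4 + 20 = 24.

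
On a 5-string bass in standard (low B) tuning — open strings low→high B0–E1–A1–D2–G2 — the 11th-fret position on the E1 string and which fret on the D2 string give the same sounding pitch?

E1 at fret 11 is E1 + 11 semitones = D♯2.
The open D2 string is 10 semitones above the open E1, so the same pitch on the D2 string lies at fret 11 − 10 = 1.

1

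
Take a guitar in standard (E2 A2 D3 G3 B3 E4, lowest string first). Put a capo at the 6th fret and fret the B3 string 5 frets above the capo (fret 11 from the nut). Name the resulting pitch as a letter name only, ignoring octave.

The capo raises the open B3 by 6 semitones to F4; fretting 5 more gives B3 + 6 + 5 = B3 + 11 semitones, landing on A♯.
(Also written B♭.)

A♯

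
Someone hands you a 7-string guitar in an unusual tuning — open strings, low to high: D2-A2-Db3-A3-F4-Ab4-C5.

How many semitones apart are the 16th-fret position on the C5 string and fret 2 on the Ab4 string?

18 semitones

C5 at fret 16 → E6 (MIDI 88); Ab4 at fret 2 → Bb4 (MIDI 70).
88 − 70 = 18, so the two pitches are 18 semitones apart, with E6 the higher.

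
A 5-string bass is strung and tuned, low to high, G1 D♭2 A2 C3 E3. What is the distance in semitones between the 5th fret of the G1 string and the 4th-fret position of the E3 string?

G1 at fret 5 → C2 (MIDI 36); E3 at fret 4 → A♭3 (MIDI 56).
36 − 56 = -20, so the two pitches are 20 semitones apart, with A♭3 the higher.

20 semitones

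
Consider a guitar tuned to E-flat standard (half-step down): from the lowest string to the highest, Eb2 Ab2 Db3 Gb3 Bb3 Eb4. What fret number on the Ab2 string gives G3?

G3 is 11 semitones above the open Ab2 (Ab–A–Bb–B–…–F–Gb–G), so it sits at fret 11.

11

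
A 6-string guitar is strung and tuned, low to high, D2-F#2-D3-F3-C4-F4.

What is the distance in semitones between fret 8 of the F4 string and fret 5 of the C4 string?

8 semitones

F4 at fret 8 → C#5 (MIDI 73); C4 at fret 5 → F4 (MIDI 65).
73 − 65 = 8, so the two pitches are 8 semitones apart, with C#5 the higher.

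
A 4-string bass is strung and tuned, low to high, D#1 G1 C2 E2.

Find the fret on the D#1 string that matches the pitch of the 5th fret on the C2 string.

Fret 5 on C2 is MIDI 36 + 5 = 41 (F2). On the D#1 string (open MIDI 27), that pitch is 41 − 27 = fret 14.

14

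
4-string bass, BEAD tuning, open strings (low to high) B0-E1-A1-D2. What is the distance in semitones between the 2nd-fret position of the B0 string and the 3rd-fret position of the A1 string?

11 semitones

B0 at fret 2 → C♯1 (MIDI 25); A1 at fret 3 → C2 (MIDI 36).
25 − 36 = -11, so the two pitches are 11 semitones apart, with C2 the higher.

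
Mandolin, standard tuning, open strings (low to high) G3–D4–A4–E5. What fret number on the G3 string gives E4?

E4 is 9 semitones above the open G3 (G–G#–A–A#–B–C–C#–D–D#–E), so it sits at fret 9.

9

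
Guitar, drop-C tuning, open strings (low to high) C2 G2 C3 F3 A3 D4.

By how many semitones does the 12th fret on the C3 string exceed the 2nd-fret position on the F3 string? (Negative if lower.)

5 semitones

C3 at fret 12 → C4 (MIDI 60); F3 at fret 2 → G3 (MIDI 55).
60 − 55 = 5, so the two pitches are 5 semitones apart.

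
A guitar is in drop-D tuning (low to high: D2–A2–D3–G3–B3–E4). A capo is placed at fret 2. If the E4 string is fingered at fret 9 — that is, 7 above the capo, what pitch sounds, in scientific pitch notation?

C♯5

The capo raises the open E4 by 2 semitones to F♯4; fretting 7 more gives E4 + 2 + 7 = E4 + 9 semitones = C♯5.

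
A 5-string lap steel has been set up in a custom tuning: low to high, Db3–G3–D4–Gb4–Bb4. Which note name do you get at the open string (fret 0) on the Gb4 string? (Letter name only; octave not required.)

Fret 0 is the open string itself, so the pitch is just Gb.
(Equivalently spelled F#.)

Gb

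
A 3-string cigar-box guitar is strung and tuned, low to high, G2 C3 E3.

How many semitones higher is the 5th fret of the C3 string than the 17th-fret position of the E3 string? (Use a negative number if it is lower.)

-16 semitones

C3 at fret 5 → F3 (MIDI 53); E3 at fret 17 → A4 (MIDI 69).
53 − 69 = -16, so the two pitches are 16 semitones apart.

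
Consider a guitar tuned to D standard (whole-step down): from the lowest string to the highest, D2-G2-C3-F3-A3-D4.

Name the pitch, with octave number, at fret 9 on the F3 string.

D4

The open F3 string plus 9 semitones: F–F#–G–G#–A–A#–B–C–C#–D.
The walk passes from B into C once, so the octave number goes from 3 to 4.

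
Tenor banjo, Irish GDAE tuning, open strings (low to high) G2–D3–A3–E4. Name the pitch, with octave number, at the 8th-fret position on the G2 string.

D#3

G2 is MIDI 43. Adding 8 gives 51, which is D#3.
(Equivalently spelled Eb3.)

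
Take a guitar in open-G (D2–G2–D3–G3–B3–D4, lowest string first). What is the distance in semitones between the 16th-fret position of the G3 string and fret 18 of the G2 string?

10 semitones

G3 at fret 16 → B4 (MIDI 71); G2 at fret 18 → C♯4 (MIDI 61).
71 − 61 = 10, so the two pitches are 10 semitones apart, with B4 the higher.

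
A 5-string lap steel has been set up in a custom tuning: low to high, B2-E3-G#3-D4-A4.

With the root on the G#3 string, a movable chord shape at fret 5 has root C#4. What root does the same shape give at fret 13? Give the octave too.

Moving from fret 5 to fret 13 shifts the root by 8 semitones.
C#4 up 8 semitones is A4.

A4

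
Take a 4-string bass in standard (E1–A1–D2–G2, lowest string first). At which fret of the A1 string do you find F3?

20

F3 is 20 semitones above the open A1 (A–A#–B–C–…–D#–E–F), so it sits at fret 20.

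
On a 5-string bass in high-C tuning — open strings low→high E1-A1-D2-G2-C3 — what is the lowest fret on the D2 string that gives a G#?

6

From D2, count semitones up the chromatic scale until reaching G#: D–D#–E–F–F#–G–G# — 6 steps.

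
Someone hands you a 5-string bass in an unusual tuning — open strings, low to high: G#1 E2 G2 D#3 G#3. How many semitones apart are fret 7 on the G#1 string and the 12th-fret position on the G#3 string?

G#1 at fret 7 → D#2 (MIDI 39); G#3 at fret 12 → G#4 (MIDI 68).
39 − 68 = -29, so the two pitches are 29 semitones apart, with G#4 the higher.

29 semitones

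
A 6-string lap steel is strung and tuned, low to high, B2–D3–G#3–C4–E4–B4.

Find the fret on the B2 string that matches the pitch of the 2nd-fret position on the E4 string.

Fret 2 on E4 is MIDI 64 + 2 = 66 (F#4). On the B2 string (open MIDI 47), that pitch is 66 − 47 = fret 19.

19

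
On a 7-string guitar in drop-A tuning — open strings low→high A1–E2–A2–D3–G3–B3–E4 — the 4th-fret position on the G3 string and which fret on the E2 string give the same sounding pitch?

G3 at fret 4 is G3 + 4 semitones = B3.
The open E2 string is 15 semitones below the open G3, so the same pitch on the E2 string lies at fret 4 + 15 = 19.

19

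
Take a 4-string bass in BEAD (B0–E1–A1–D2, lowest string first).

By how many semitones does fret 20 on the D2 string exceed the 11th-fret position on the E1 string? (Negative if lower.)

D2 at fret 20 → A#3 (MIDI 58); E1 at fret 11 → D#2 (MIDI 39).
58 − 39 = 19, so the two pitches are 19 semitones apart.

19 semitones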